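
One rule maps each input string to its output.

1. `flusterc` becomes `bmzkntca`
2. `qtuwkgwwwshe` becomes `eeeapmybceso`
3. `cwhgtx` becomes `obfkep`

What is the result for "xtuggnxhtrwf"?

fpbzenfbcoov

What's happening: swap the front and back halves of the string, then shift every letter 8 places forward in the alphabet (wrapping around).
Working it through for "xtuggnxhtrwf": intermediate "xhtrwfxtuggn", final "fpbzenfbcoov".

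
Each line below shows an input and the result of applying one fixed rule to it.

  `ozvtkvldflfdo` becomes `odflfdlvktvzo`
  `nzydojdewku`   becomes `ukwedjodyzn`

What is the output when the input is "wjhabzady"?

ydazbahjw

The transformation: reverse the string.
On "wjhabzady" that produces "ydazbahjw".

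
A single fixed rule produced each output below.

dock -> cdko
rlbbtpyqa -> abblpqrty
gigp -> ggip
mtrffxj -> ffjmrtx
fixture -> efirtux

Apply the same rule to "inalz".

ailnz

What's happening: sort the characters into alphabetical order.
"inalz" → "ailnz".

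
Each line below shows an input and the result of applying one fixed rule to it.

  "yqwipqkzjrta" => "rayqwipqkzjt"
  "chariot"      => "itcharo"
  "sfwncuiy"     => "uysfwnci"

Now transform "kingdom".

What's happening: move the last 2 characters to the front (rotate right by 2), then swap the first and last characters.
Starting from "kingdom": after the first operation, "omkingd"; after the second, "dmkingo".

dmkingo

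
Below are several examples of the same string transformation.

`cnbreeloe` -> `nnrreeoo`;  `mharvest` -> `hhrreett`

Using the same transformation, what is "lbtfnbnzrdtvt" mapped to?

bbffbbzzddvv

The rule is to keep every other character starting from the second (positions 2nd, 4th, 6th, ...), then double every character.
Starting from "lbtfnbnzrdtvt": after the first operation, "bfbzdv"; after the second, "bbffbbzzddvv".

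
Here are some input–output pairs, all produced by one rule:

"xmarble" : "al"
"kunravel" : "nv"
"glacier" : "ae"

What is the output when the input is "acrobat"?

What's happening: keep one character in every 3, starting at position 3 (positions 3rd, 6th, 9th, ...).
For "acrobat" the result is "ra".

ra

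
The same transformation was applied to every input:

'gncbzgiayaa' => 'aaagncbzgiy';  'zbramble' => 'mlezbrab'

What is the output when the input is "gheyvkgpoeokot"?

ootgheyvkgpoek

Rule — move the last 3 characters to the front (rotate right by 3), then swap the first and last characters.
"gheyvkgpoeokot" → "ootgheyvkgpoek".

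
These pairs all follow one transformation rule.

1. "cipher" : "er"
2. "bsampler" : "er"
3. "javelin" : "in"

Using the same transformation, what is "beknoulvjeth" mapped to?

The pattern: keep only the last 2 characters.
For "beknoulvjeth" the result is "th".

th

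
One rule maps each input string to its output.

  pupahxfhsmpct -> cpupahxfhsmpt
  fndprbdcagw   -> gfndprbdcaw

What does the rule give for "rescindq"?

drescinq

Looking at the pairs, the operation is to move the last character to the front, then swap the first and last characters.
Applying both steps to "rescindq": "qrescind", then "drescinq".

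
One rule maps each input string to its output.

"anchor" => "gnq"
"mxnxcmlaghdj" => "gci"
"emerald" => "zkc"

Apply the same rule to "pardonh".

The rule is to shift every letter 1 place backward in the alphabet (wrapping around), then keep only the last 3 characters.
On "pardonh": the first step gives "ozqcnmg", and the second then gives "nmg".

nmg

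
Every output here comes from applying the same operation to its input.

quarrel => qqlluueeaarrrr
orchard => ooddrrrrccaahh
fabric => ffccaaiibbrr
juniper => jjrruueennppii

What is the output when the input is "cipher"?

ccrriieepphh

The transformation: take characters alternately from the front and the back (1st, last, 2nd, 2nd-last, ...), then double every character.
For "cipher" the result is "ccrriieepphh".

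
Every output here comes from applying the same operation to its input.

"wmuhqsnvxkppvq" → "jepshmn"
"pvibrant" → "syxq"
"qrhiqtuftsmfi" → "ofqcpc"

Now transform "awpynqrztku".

Rule — shift every letter 3 places backward in the alphabet (wrapping around), then keep every other character starting from the second (positions 2nd, 4th, 6th, ...).
Applying both steps to "awpynqrztku": "xtmvknowqhr", then "tvnwh".

tvnwh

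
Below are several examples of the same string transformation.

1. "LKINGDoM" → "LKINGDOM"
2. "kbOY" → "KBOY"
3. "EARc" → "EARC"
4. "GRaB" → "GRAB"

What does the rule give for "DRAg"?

DRAG

In each case the input is transformed by: convert every letter to uppercase.
For "DRAg" the result is "DRAG".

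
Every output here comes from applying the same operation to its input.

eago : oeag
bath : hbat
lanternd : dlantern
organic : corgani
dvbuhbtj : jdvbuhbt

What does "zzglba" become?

In each case the input is transformed by: move the last character to the front.
Applying that to "zzglba" gives "azzglb".

azzglb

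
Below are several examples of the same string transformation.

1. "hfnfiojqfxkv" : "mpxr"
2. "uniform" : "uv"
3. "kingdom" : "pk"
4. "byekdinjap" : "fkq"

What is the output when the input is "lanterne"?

Each output is the input with this applied: shift every letter 7 places forward in the alphabet (wrapping around), then keep one character in every 3, starting at position 2 (positions 2nd, 5th, 8th, ...).
On "lanterne": the first step gives "shualyul", and the second then gives "hll".

hll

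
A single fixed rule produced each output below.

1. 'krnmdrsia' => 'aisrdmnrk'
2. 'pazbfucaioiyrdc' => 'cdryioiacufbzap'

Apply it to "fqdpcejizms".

What's happening: reverse the string.
For "fqdpcejizms" the result is "smzijecpdqf".

smzijecpdqf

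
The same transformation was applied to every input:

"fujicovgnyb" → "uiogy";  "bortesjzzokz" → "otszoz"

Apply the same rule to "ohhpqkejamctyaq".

The rule is to keep every other character starting from the second (positions 2nd, 4th, 6th, ...).
"ohhpqkejamctyaq" → "hpkjmta".

hpkjmta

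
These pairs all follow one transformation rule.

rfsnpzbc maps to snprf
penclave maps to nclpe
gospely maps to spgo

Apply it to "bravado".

In each case the input is transformed by: delete the last 3 characters, then move the first 2 characters to the end (rotate left by 2).
On "bravado": the first step gives "brav", and the second then gives "avbr".

avbr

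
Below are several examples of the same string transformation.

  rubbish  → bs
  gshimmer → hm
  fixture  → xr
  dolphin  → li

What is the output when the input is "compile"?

ml

Looking at the pairs, the operation is to keep one character in every 3, starting at position 3 (positions 3rd, 6th, 9th, ...).
For "compile" the result is "ml".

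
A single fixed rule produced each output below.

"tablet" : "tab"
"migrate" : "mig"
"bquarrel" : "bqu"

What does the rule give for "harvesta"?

har

In each case the input is transformed by: keep only the first 3 characters.
So "harvesta" becomes "har".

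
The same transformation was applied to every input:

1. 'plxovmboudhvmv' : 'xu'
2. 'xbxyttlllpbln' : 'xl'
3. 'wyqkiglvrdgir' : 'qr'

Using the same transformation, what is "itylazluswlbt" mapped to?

The rule is to keep every other character starting from the first (positions 1st, 3rd, 5th, ...), then keep one character in every 3, starting at position 2 (positions 2nd, 5th, 8th, ...).
Doing the same to "itylazluswlbt": "ys".

ys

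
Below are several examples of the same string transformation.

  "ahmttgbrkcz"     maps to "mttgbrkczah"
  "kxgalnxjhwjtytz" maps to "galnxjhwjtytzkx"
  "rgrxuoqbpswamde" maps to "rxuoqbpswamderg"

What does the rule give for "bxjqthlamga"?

jqthlamgabx

Rule — move the first 2 characters to the end (rotate left by 2).
So "bxjqthlamga" becomes "jqthlamgabx".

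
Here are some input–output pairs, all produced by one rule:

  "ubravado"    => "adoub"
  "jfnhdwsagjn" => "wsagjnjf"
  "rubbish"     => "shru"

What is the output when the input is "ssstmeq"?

eqss

The pattern: move the first 2 characters to the end (rotate left by 2), then delete the first 3 characters.
Starting from "ssstmeq": after the first operation, "stmeqss"; after the second, "eqss".
(Check on "ubravado": → "ravadoub" → "adoub" ✓)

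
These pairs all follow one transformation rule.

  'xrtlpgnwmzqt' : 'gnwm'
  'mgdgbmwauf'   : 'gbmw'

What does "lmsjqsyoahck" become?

The rule is to move the last 3 characters to the front (rotate right by 3), then keep only the last 4 characters.
On "lmsjqsyoahck": the first step gives "hcklmsjqsyoa", and the second then gives "syoa".

syoa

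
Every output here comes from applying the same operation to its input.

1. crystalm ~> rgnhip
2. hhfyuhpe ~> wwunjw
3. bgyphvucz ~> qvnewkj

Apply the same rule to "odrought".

dsgdjv

The pattern: shift every letter 11 places backward in the alphabet (wrapping around), then delete the last 2 characters.
Working it through for "odrought": intermediate "dsgdjvwi", final "dsgdjv".
(Check on "hhfyuhpe": → "wwunjwet" → "wwunjw" ✓)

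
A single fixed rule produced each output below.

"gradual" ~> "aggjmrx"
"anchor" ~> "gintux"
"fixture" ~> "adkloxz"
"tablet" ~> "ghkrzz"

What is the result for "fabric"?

ghilox

The rule is to shift every letter 6 places forward in the alphabet (wrapping around), then sort the characters into alphabetical order.
For "fabric" the result is "ghilox".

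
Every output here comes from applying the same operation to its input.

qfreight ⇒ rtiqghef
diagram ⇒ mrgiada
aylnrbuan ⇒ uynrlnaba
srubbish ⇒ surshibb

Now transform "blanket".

What's happening: sort the characters into reverse alphabetical order, then swap each adjacent pair of characters (1↔2, 3↔4, ...).
"blanket" → "tnlkeba" → "ntklbea".

ntklbea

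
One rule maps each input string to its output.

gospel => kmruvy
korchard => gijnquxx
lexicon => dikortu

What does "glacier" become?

gikmorx

The transformation: shift every letter 6 places forward in the alphabet (wrapping around), then sort the characters into alphabetical order.
For "glacier", step one produces "mrgiokx"; step two turns that into "gikmorx".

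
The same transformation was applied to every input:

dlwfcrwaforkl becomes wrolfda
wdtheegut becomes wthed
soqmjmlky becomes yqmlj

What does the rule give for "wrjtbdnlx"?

xtnjb

The transformation: sort the characters into reverse alphabetical order, then keep every other character starting from the first (positions 1st, 3rd, 5th, ...).
Applying both steps to "wrjtbdnlx": "xwtrnljdb", then "xtnjb".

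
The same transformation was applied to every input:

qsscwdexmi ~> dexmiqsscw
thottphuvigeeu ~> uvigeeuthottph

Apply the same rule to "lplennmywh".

nmywhlplen

Rule — swap the front and back halves of the string.
For "lplennmywh" the result is "nmywhlplen".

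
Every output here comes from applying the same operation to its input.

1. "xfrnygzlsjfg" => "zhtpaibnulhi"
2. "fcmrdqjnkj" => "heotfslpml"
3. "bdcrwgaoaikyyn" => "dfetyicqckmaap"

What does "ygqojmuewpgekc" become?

aisqlowgyrigme

What's happening: shift every letter 2 places forward in the alphabet (wrapping around).
On "ygqojmuewpgekc" that produces "aisqlowgyrigme".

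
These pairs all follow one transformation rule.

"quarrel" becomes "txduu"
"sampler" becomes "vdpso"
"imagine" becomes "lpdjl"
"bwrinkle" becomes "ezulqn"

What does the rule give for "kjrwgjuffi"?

nmuzjmxi

The rule is to delete the last 2 characters, then shift every letter 3 places forward in the alphabet (wrapping around).
Applying both steps to "kjrwgjuffi": "kjrwgjuf", then "nmuzjmxi".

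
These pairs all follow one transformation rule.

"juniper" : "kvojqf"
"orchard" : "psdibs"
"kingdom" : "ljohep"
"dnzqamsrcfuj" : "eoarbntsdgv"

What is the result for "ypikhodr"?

The pattern: shift every letter 1 place forward in the alphabet (wrapping around), then delete the last character.
Starting from "ypikhodr": after the first operation, "zqjlipes"; after the second, "zqjlipe".
(Check on "dnzqamsrcfuj": → "eoarbntsdgvk" → "eoarbntsdgv" ✓)

zqjlipe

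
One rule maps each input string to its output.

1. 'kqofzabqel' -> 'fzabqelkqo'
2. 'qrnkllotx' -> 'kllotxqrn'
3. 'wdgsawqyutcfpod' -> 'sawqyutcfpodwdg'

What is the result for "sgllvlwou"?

lvlwousgl

Each output is the input with this applied: move the first 3 characters to the end (rotate left by 3).
"sgllvlwou" → "lvlwousgl".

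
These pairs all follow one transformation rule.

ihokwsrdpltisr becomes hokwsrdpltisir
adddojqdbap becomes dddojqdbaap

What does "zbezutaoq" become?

Looking at the pairs, the operation is to swap the first and last characters, then move the first character to the end.
For "zbezutaoq", step one produces "qbezutaoz"; step two turns that into "bezutaozq".

bezutaozq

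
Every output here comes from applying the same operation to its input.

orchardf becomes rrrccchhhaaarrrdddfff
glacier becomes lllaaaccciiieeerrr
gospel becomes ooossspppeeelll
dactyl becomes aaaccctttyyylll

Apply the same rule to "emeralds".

mmmeeerrraaallldddsss

Looking at the pairs, the operation is to delete the first character, then repeat every character 3 times.
"emeralds" → "meralds" → "mmmeeerrraaallldddsss".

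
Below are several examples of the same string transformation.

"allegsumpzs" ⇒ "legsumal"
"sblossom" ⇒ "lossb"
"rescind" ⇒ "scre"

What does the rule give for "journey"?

The transformation: delete the last 3 characters, then move the first 2 characters to the end (rotate left by 2).
For "journey", step one produces "jour"; step two turns that into "urjo".

urjo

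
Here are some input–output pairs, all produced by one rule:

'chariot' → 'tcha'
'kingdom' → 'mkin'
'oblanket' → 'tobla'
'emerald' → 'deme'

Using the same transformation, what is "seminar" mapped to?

In each case the input is transformed by: move the last character to the front, then delete the last 3 characters.
"seminar" → "rsemina" → "rsem".
(Check on "oblanket": → "toblanke" → "tobla" ✓)

rsem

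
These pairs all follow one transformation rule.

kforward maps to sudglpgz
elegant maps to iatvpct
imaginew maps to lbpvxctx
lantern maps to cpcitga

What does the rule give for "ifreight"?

iugtxvwx

The transformation: shift every letter 11 places backward in the alphabet (wrapping around), then swap the first and last characters.
Starting from "ifreight": after the first operation, "xugtxvwi"; after the second, "iugtxvwx".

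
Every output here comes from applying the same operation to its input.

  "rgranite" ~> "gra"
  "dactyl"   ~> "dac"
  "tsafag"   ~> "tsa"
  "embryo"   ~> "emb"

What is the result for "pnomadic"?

What's happening: swap the front and back halves of the string, then keep only the last 3 characters.
Applying both steps to "pnomadic": "adicpnom", then "nom".

nom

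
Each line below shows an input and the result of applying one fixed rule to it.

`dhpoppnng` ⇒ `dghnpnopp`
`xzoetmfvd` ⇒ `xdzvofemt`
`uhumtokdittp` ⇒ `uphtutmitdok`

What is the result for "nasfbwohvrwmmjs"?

Each output is the input with this applied: take characters alternately from the front and the back (1st, last, 2nd, 2nd-last, ...).
Applying that to "nasfbwohvrwmmjs" gives "nsajsmfmbwwrovh".

nsajsmfmbwwrovh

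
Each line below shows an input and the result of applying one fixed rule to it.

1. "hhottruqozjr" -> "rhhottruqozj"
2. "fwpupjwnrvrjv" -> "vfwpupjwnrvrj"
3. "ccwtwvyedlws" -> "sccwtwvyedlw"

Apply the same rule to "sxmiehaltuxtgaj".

Looking at the pairs, the operation is to move the last character to the front.
"sxmiehaltuxtgaj" → "jsxmiehaltuxtga".

jsxmiehaltuxtga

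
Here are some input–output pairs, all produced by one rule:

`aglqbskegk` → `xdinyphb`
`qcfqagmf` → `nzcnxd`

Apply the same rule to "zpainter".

wmxfkq

In each case the input is transformed by: shift every letter 3 places backward in the alphabet (wrapping around), then delete the last 2 characters.
For "zpainter", step one produces "wmxfkqbo"; step two turns that into "wmxfkq".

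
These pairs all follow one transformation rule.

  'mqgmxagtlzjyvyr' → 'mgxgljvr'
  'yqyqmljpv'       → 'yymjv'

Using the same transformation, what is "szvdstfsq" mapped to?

svsfq

The transformation: keep every other character starting from the first (positions 1st, 3rd, 5th, ...).
So "szvdstfsq" becomes "svsfq".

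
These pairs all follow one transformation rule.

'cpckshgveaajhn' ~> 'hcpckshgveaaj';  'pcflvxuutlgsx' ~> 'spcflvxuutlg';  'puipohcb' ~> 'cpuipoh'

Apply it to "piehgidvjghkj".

kpiehgidvjgh

Looking at the pairs, the operation is to delete the last character, then move the last character to the front.
"piehgidvjghkj" → "piehgidvjghk" → "kpiehgidvjgh".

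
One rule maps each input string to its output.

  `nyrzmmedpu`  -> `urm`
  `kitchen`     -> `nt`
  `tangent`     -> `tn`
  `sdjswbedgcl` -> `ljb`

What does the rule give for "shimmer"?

In each case the input is transformed by: move the last 3 characters to the front (rotate right by 3), then keep one character in every 3, starting at position 3 (positions 3rd, 6th, 9th, ...).
Working it through for "shimmer": intermediate "mershim", final "ri".

ri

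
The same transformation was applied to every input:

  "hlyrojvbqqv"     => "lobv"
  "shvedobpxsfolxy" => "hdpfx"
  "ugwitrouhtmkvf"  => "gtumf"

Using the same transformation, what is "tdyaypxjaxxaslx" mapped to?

dyjxl

What's happening: keep one character in every 3, starting at position 2 (positions 2nd, 5th, 8th, ...).
For "tdyaypxjaxxaslx" the result is "dyjxl".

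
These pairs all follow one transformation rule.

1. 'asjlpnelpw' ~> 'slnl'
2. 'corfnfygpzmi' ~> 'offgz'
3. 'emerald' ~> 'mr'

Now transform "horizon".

oi

Each output is the input with this applied: keep every other character starting from the second (positions 2nd, 4th, 6th, ...), then delete the last character.
Doing the same to "horizon": "oi".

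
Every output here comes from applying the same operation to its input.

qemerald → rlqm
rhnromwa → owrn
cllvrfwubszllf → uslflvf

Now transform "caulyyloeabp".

lebcuy

The pattern: swap the front and back halves of the string, then keep every other character starting from the first (positions 1st, 3rd, 5th, ...).
So "caulyyloeabp" becomes "lebcuy".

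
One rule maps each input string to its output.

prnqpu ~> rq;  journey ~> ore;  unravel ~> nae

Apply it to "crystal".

rsa

Each output is the input with this applied: delete the last character, then keep every other character starting from the second (positions 2nd, 4th, 6th, ...).
Applying both steps to "crystal": "crysta", then "rsa".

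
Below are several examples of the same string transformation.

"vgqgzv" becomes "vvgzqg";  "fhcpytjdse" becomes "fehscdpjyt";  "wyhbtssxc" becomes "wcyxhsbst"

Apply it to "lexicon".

In each case the input is transformed by: take characters alternately from the front and the back (1st, last, 2nd, 2nd-last, ...).
For "lexicon" the result is "lneoxci".

lneoxci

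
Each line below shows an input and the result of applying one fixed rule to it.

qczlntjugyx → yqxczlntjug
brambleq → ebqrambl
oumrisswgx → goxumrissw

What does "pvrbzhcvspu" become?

ppuvrbzhcvs

What's happening: swap the first and last characters, then move the last 2 characters to the front (rotate right by 2).
Applying that to "pvrbzhcvspu" gives "ppuvrbzhcvs".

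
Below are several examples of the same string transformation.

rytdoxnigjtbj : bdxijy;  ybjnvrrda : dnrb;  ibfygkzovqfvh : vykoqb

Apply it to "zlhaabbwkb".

What's happening: keep every other character starting from the second (positions 2nd, 4th, 6th, ...), then swap the first and last characters.
Working it through for "zlhaabbwkb": intermediate "labwb", final "babwl".

babwl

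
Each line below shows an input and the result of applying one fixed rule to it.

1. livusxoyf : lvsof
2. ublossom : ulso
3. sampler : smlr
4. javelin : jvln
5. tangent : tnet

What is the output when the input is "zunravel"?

znae

Rule — keep every other character starting from the first (positions 1st, 3rd, 5th, ...).
"zunravel" → "znae".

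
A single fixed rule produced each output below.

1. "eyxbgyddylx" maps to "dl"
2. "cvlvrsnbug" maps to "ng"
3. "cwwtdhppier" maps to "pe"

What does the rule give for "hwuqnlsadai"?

sa

The rule is to keep one character in every 3, starting at position 1 (positions 1st, 4th, 7th, ...), then delete the first 2 characters.
For "hwuqnlsadai", step one produces "hqsa"; step two turns that into "sa".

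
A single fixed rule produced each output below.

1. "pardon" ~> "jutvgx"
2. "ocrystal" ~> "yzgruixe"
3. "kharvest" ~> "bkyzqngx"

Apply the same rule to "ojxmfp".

The transformation: shift every letter 6 places forward in the alphabet (wrapping around), then swap the front and back halves of the string.
On "ojxmfp" that produces "slvupd".
(Check on "ocrystal": → "uixeyzgr" → "yzgruixe" ✓)

slvupd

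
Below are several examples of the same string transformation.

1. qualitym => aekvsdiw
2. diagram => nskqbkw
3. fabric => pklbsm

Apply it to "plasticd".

What's happening: shift every letter 10 places forward in the alphabet (wrapping around).
Doing the same to "plasticd": "zvkcdsmn".

zvkcdsmn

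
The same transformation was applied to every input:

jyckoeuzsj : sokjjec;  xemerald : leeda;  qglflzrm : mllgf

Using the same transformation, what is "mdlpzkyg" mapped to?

In each case the input is transformed by: sort the characters into reverse alphabetical order, then delete the first 3 characters.
"mdlpzkyg" → "zypmlkgd" → "mlkgd".

mlkgd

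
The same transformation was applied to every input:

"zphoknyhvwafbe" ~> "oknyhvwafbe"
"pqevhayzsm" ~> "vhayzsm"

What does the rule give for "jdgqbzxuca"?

What's happening: delete the first 3 characters.
For "jdgqbzxuca" the result is "qbzxuca".

qbzxuca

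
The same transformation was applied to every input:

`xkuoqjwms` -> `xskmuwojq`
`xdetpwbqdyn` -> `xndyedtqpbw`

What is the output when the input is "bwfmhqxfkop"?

Rule — take characters alternately from the front and the back (1st, last, 2nd, 2nd-last, ...).
So "bwfmhqxfkop" becomes "bpwofkmfhxq".

bpwofkmfhxq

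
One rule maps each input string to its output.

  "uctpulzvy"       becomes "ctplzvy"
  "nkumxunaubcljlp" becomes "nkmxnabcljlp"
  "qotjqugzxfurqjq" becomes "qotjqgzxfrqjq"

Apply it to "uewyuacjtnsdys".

The rule is to remove every "u".
Doing the same to "uewyuacjtnsdys": "ewyacjtnsdys".

ewyacjtnsdys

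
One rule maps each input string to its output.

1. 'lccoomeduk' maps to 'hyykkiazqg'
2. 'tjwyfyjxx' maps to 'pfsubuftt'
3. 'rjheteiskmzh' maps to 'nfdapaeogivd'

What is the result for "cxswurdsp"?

ytosqnzol

Looking at the pairs, the operation is to shift every letter 4 places backward in the alphabet (wrapping around).
For "cxswurdsp" the result is "ytosqnzol".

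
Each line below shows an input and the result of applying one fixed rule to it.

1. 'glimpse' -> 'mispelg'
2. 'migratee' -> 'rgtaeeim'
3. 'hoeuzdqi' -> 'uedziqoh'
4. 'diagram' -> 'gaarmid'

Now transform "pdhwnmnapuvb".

In each case the input is transformed by: swap each adjacent pair of characters (1↔2, 3↔4, ...), then move the first 2 characters to the end (rotate left by 2).
Working it through for "pdhwnmnapuvb": intermediate "dpwhmnanupbv", final "whmnanupbvdp".

whmnanupbvdp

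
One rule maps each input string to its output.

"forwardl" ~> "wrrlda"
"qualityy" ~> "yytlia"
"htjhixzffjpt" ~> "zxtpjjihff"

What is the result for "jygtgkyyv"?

The pattern: delete the first 2 characters, then sort the characters into reverse alphabetical order.
Working it through for "jygtgkyyv": intermediate "gtgkyyv", final "yyvtkgg".
(Check on "qualityy": → "alityy" → "yytlia" ✓)

yyvtkgg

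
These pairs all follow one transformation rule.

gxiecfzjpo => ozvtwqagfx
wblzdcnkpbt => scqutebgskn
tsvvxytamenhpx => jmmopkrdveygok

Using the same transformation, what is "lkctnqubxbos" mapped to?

Looking at the pairs, the operation is to shift every letter 9 places backward in the alphabet (wrapping around), then move the first character to the end.
Applying both steps to "lkctnqubxbos": "cbtkehlsosfj", then "btkehlsosfjc".

btkehlsosfjc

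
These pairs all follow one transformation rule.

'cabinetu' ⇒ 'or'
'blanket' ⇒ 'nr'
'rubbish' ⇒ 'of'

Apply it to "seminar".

zn

Each output is the input with this applied: shift every letter 13 places forward in the alphabet (wrapping around) — i.e. ROT13, then keep one character in every 3, starting at position 3 (positions 3rd, 6th, 9th, ...).
For "seminar", step one produces "frzvane"; step two turns that into "zn".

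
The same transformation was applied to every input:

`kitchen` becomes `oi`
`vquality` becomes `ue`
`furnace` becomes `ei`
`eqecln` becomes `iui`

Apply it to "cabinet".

ei

In each case the input is transformed by: shift every letter 4 places forward in the alphabet (wrapping around), then keep only the vowels.
Starting from "cabinet": after the first operation, "gefmrix"; after the second, "ei".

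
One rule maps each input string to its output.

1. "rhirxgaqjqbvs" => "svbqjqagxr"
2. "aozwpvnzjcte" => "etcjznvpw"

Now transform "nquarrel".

lerra

The transformation: reverse the string, then delete the last 3 characters.
Applying that to "nquarrel" gives "lerra".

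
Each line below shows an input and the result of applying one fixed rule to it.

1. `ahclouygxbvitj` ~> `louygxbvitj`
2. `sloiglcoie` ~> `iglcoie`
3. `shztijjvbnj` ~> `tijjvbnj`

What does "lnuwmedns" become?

wmedns

Looking at the pairs, the operation is to delete the first 3 characters.
"lnuwmedns" → "wmedns".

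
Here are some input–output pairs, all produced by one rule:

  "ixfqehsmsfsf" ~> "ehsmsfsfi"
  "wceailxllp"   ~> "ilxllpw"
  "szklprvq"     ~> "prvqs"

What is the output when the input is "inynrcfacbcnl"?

rcfacbcnli

Rule — move the first character to the end, then delete the first 3 characters.
On "inynrcfacbcnl": the first step gives "nynrcfacbcnli", and the second then gives "rcfacbcnli".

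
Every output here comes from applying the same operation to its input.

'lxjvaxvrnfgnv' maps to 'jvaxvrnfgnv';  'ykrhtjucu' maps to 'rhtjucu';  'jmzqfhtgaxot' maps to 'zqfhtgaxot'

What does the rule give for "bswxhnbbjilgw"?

wxhnbbjilgw

Rule — delete the first 2 characters.
Applying that to "bswxhnbbjilgw" gives "wxhnbbjilgw".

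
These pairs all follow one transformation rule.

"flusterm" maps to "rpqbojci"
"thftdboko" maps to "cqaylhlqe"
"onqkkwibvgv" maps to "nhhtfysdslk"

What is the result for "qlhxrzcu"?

euowzrni

In each case the input is transformed by: shift every letter 3 places backward in the alphabet (wrapping around), then move the first 2 characters to the end (rotate left by 2).
For "qlhxrzcu", step one produces "nieuowzr"; step two turns that into "euowzrni".
(Check on "thftdboko": → "qecqaylhl" → "cqaylhlqe" ✓)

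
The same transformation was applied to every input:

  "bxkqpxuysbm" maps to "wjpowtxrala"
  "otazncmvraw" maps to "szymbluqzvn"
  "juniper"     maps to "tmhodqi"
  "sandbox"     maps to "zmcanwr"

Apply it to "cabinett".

What's happening: shift every letter 1 place backward in the alphabet (wrapping around), then move the first character to the end.
Working it through for "cabinett": intermediate "bzahmdss", final "zahmdssb".

zahmdssb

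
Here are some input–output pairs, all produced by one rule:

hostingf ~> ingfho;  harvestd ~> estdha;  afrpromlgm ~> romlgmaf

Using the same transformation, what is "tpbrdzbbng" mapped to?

The pattern: move the first 2 characters to the end (rotate left by 2), then delete the first 2 characters.
Starting from "tpbrdzbbng": after the first operation, "brdzbbngtp"; after the second, "dzbbngtp".

dzbbngtp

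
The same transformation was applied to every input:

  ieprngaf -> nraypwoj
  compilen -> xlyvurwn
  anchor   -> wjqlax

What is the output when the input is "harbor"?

jqkaax

What's happening: swap each adjacent pair of characters (1↔2, 3↔4, ...), then shift every letter 9 places forward in the alphabet (wrapping around).
Working it through for "harbor": intermediate "ahbrro", final "jqkaax".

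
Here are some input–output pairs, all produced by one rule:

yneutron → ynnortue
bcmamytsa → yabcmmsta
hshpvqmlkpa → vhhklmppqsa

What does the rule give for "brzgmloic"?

zcgilmorb

The transformation: sort the characters into alphabetical order, then swap the first and last characters.
Working it through for "brzgmloic": intermediate "bcgilmorz", final "zcgilmorb".
(Check on "hshpvqmlkpa": → "ahhklmppqsv" → "vhhklmppqsa" ✓)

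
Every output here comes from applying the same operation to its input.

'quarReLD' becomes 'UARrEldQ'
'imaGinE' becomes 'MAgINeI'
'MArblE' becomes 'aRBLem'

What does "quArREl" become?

The pattern: move the first character to the end, then flip the case of every letter.
Doing the same to "quArREl": "UaRreLQ".

UaRreLQ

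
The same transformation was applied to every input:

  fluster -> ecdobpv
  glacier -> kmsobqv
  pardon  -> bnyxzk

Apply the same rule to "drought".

The rule is to shift every letter 10 places forward in the alphabet (wrapping around), then move the first 2 characters to the end (rotate left by 2).
For "drought" the result is "yeqrdnb".
(Check on "pardon": → "zkbnyx" → "bnyxzk" ✓)

yeqrdnb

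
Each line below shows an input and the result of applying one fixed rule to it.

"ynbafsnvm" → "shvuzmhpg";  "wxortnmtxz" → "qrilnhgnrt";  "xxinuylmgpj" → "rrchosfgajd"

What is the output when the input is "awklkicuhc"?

uqefecwobw

What's happening: shift every letter 6 places backward in the alphabet (wrapping around).
Applying that to "awklkicuhc" gives "uqefecwobw".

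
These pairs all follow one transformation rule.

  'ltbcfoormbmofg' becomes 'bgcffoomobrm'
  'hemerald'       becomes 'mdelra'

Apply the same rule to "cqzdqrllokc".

zcdkqorll

Looking at the pairs, the operation is to delete the first 2 characters, then take characters alternately from the front and the back (1st, last, 2nd, 2nd-last, ...).
Starting from "cqzdqrllokc": after the first operation, "zdqrllokc"; after the second, "zcdkqorll".
(Check on "hemerald": → "merald" → "mdelra" ✓)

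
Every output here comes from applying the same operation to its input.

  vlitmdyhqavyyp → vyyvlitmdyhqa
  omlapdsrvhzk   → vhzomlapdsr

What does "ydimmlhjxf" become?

Looking at the pairs, the operation is to delete the last character, then move the last 3 characters to the front (rotate right by 3).
For "ydimmlhjxf" the result is "hjxydimml".

hjxydimml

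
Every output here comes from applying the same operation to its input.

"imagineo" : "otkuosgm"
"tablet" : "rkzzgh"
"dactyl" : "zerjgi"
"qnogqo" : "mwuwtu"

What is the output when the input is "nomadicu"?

joiatusg

Each output is the input with this applied: swap the front and back halves of the string, then shift every letter 6 places forward in the alphabet (wrapping around).
On "nomadicu": the first step gives "dicunoma", and the second then gives "joiatusg".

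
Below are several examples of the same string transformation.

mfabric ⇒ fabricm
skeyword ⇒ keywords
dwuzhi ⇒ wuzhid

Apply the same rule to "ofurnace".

furnaceo

In each case the input is transformed by: move the first character to the end.
Applying that to "ofurnace" gives "furnaceo".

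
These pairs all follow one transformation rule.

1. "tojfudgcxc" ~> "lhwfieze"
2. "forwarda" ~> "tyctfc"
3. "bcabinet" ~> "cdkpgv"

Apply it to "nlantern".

What's happening: shift every letter 2 places forward in the alphabet (wrapping around), then delete the first 2 characters.
For "nlantern", step one produces "pncpvgtp"; step two turns that into "cpvgtp".

cpvgtp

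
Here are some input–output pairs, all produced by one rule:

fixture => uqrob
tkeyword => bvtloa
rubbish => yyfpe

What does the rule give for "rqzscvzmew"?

wpzswjbt

The transformation: delete the first 2 characters, then shift every letter 3 places backward in the alphabet (wrapping around).
On "rqzscvzmew": the first step gives "zscvzmew", and the second then gives "wpzswjbt".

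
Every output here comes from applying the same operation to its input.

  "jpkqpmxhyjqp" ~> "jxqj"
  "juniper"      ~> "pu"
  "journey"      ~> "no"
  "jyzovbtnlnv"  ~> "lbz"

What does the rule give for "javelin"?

la

Looking at the pairs, the operation is to reverse the string, then keep one character in every 3, starting at position 3 (positions 3rd, 6th, 9th, ...).
Starting from "javelin": after the first operation, "nilevaj"; after the second, "la".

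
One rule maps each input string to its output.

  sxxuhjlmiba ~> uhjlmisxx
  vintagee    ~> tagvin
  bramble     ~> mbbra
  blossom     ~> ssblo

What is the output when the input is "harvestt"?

Looking at the pairs, the operation is to delete the last 2 characters, then move the first 3 characters to the end (rotate left by 3).
Applying that to "harvestt" gives "veshar".

veshar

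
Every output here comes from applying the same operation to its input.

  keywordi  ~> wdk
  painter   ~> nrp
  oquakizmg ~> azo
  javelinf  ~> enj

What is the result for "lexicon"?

What's happening: keep one character in every 3, starting at position 1 (positions 1st, 4th, 7th, ...), then move the first character to the end.
"lexicon" → "lin" → "inl".
(Check on "keywordi": → "kwd" → "wdk" ✓)

inl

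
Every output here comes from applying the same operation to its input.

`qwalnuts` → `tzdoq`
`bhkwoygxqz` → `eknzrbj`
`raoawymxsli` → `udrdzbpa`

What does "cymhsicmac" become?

What's happening: shift every letter 3 places forward in the alphabet (wrapping around), then delete the last 3 characters.
"cymhsicmac" → "fbpkvlf".

fbpkvlf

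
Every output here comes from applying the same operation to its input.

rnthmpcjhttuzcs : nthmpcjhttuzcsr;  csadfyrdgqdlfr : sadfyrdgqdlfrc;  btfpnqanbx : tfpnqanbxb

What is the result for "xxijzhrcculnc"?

xijzhrcculncx

The pattern: move the first character to the end.
So "xxijzhrcculnc" becomes "xijzhrcculncx".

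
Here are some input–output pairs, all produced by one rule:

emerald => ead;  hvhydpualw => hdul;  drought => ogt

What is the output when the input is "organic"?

The rule is to delete the first 2 characters, then keep every other character starting from the first (positions 1st, 3rd, 5th, ...).
For "organic", step one produces "ganic"; step two turns that into "gnc".

gnc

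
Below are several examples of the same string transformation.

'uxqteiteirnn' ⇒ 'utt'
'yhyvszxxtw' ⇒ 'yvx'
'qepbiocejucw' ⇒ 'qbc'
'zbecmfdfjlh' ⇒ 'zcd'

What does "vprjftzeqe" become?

vjz

Each output is the input with this applied: delete the last 3 characters, then keep one character in every 3, starting at position 1 (positions 1st, 4th, 7th, ...).
Applying both steps to "vprjftzeqe": "vprjftz", then "vjz".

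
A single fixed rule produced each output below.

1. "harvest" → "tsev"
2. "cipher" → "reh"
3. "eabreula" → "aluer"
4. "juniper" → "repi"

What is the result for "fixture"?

erut

The rule is to delete the first 3 characters, then reverse the string.
On "fixture": the first step gives "ture", and the second then gives "erut".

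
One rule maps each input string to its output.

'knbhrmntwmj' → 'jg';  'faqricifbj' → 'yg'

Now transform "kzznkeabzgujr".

The rule is to shift every letter 3 places backward in the alphabet (wrapping around), then keep only the last 2 characters.
Working it through for "kzznkeabzgujr": intermediate "hwwkhbxywdrgo", final "go".
(Check on "knbhrmntwmj": → "hkyeojkqtjg" → "jg" ✓)

go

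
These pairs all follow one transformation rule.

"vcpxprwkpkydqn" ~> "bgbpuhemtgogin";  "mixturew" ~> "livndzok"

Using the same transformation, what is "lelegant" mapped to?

xrekcvcv

Rule — shift every letter 9 places backward in the alphabet (wrapping around), then swap the front and back halves of the string.
"lelegant" → "xrekcvcv".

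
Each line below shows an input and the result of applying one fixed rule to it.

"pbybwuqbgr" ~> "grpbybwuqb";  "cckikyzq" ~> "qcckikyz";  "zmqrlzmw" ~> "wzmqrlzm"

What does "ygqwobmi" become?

Rule — move the first 3 characters to the end (rotate left by 3), then swap the front and back halves of the string.
On "ygqwobmi": the first step gives "wobmiygq", and the second then gives "iygqwobm".

iygqwobm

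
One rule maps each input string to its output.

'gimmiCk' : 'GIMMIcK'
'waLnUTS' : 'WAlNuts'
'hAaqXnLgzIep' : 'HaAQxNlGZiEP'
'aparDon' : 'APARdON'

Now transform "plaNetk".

PLAnETK

Each output is the input with this applied: flip the case of every letter.
On "plaNetk" that produces "PLAnETK".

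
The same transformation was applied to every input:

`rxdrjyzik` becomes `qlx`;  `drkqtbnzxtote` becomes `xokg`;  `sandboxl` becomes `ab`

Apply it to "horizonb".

Each output is the input with this applied: keep one character in every 3, starting at position 3 (positions 3rd, 6th, 9th, ...), then shift every letter 13 places forward in the alphabet (wrapping around) — i.e. ROT13.
On "horizonb" that produces "eb".
(Check on "rxdrjyzik": → "dyk" → "qlx" ✓)

eb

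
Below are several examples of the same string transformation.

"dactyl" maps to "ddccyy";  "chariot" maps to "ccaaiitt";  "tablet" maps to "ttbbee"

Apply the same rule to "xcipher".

xxiihhrr

In each case the input is transformed by: keep every other character starting from the first (positions 1st, 3rd, 5th, ...), then double every character.
"xcipher" → "xihr" → "xxiihhrr".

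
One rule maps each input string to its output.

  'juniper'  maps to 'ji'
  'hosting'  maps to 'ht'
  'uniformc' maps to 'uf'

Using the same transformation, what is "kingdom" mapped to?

The rule is to move the last 2 characters to the front (rotate right by 2), then keep one character in every 3, starting at position 3 (positions 3rd, 6th, 9th, ...).
So "kingdom" becomes "kg".

kg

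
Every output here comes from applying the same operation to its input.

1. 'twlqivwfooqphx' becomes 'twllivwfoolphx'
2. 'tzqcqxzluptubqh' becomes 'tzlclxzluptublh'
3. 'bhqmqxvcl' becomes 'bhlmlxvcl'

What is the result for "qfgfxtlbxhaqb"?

lfgfxtlbxhalb

The pattern: replace every "q" with "l".
For "qfgfxtlbxhaqb" the result is "lfgfxtlbxhalb".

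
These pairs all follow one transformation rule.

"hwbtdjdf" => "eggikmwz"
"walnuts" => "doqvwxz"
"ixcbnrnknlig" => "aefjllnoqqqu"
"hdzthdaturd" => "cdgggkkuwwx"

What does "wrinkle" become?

hlnoquz

The transformation: shift every letter 3 places forward in the alphabet (wrapping around), then sort the characters into alphabetical order.
Starting from "wrinkle": after the first operation, "zulqnoh"; after the second, "hlnoquz".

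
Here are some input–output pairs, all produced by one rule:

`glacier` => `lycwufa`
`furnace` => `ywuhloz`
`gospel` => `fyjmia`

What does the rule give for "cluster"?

lynmofw

Rule — shift every letter 6 places backward in the alphabet (wrapping around), then reverse the string.
For "cluster", step one produces "wfomnyl"; step two turns that into "lynmofw".
(Check on "gospel": → "aimjyf" → "fyjmia" ✓)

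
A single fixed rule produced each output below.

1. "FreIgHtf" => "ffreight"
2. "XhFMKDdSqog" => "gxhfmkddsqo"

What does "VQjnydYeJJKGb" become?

The rule is to move the last character to the front, then convert every letter to lowercase.
Working it through for "VQjnydYeJJKGb": intermediate "bVQjnydYeJJKG", final "bvqjnydyejjkg".

bvqjnydyejjkg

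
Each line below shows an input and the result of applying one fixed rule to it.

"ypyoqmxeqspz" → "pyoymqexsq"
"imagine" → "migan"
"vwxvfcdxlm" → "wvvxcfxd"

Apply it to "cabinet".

Looking at the pairs, the operation is to swap each adjacent pair of characters (1↔2, 3↔4, ...), then delete the last 2 characters.
For "cabinet" the result is "acibe".
(Check on "ypyoqmxeqspz": → "pyoymqexsqzp" → "pyoymqexsq" ✓)

acibe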